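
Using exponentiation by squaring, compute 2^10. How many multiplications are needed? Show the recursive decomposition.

Computing 2^10 by squaring (build up from 2^1; each line after the first costs one multiplication):

2^1 = 2
2^2 = (2^1)^2 = 2^2 = 4
2^4 = (2^2)^2 = 4^2 = 16
2^5 = 2 * 2^4 = 2 * 16 = 32
2^10 = (2^5)^2 = 32^2 = 1024

Result: 1024
Multiplications needed: 4 (4 lines after 2^1)

2^10 = 1024. Using exponentiation by squaring, this requires 4 multiplications. The key idea: if the exponent is even, square the half-power; if odd, multiply by the base once.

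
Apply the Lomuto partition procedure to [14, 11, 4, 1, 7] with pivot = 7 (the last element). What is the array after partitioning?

Lomuto partition with pivot = 7:

Initial array: [14, 11, 4, 1, 7]

arr[0]=14 > 7: no swap
arr[1]=11 > 7: no swap
arr[2]=4 <= 7: swap with position 0, array becomes [4, 11, 14, 1, 7]
arr[3]=1 <= 7: swap with position 1, array becomes [4, 1, 14, 11, 7]

Place pivot at position 2: [4, 1, 7, 11, 14]
Pivot position: 2

After partitioning with pivot 7, the array becomes [4, 1, 7, 11, 14]. The pivot is placed at index 2. All elements to the left of the pivot are <= 7, and all elements to the right are > 7.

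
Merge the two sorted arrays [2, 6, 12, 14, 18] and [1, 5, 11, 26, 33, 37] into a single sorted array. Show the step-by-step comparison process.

Merging process:

Compare 2 vs 1: take 1 from right. Merged: [1]
Compare 2 vs 5: take 2 from left. Merged: [1, 2]
Compare 6 vs 5: take 5 from right. Merged: [1, 2, 5]
Compare 6 vs 11: take 6 from left. Merged: [1, 2, 5, 6]
Compare 12 vs 11: take 11 from right. Merged: [1, 2, 5, 6, 11]
Compare 12 vs 26: take 12 from left. Merged: [1, 2, 5, 6, 11, 12]
Compare 14 vs 26: take 14 from left. Merged: [1, 2, 5, 6, 11, 12, 14]
Compare 18 vs 26: take 18 from left. Merged: [1, 2, 5, 6, 11, 12, 14, 18]
Append remaining from right: [26, 33, 37]. Merged: [1, 2, 5, 6, 11, 12, 14, 18, 26, 33, 37]

Final merged array: [1, 2, 5, 6, 11, 12, 14, 18, 26, 33, 37]
Total comparisons: 8

The merged array is [1, 2, 5, 6, 11, 12, 14, 18, 26, 33, 37], requiring 8 comparisons. The merge step runs in O(n) time where n is the total number of elements.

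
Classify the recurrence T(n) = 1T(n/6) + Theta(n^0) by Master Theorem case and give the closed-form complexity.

Master Theorem for T(n) = 1T(n/6) + O(n^0):

a = 1, b = 6, c = 0
log_b(a) = log_6(1) = 0.0000

Case 2: c = 0 = log_6(1) = 0.0000
T(n) = O(n^0 log n) = O(log n)

For T(n) = 1T(n/6) + O(n^0): log_6(1) = 0.0000. This is Case 2 of the Master Theorem (c = log_b(a), equal work at all levels), giving O(log n).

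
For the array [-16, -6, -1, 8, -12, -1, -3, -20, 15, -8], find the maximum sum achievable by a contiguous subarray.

Using Kadane's algorithm on [-16, -6, -1, 8, -12, -1, -3, -20, 15, -8]:

Scanning through the array:
Position 1 (value -6): max_ending_here = -6, max_so_far = -6
Position 2 (value -1): max_ending_here = -1, max_so_far = -1
Position 3 (value 8): max_ending_here = 8, max_so_far = 8
Position 4 (value -12): max_ending_here = -4, max_so_far = 8
Position 5 (value -1): max_ending_here = -1, max_so_far = 8
Position 6 (value -3): max_ending_here = -3, max_so_far = 8
Position 7 (value -20): max_ending_here = -20, max_so_far = 8
Position 8 (value 15): max_ending_here = 15, max_so_far = 15
Position 9 (value -8): max_ending_here = 7, max_so_far = 15

Maximum subarray: [15]
Maximum sum: 15

The maximum subarray is [15] with sum 15. This subarray runs from index 8 to index 8.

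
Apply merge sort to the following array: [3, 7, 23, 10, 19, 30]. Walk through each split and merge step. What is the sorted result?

Merge sort trace:

Split: [3, 7, 23, 10, 19, 30] -> [3, 7, 23] and [10, 19, 30]
  Split: [3, 7, 23] -> [3] and [7, 23]
    Split: [7, 23] -> [7] and [23]
    Merge: [7] + [23] -> [7, 23]
  Merge: [3] + [7, 23] -> [3, 7, 23]
  Split: [10, 19, 30] -> [10] and [19, 30]
    Split: [19, 30] -> [19] and [30]
    Merge: [19] + [30] -> [19, 30]
  Merge: [10] + [19, 30] -> [10, 19, 30]
Merge: [3, 7, 23] + [10, 19, 30] -> [3, 7, 10, 19, 23, 30]

Final sorted array: [3, 7, 10, 19, 23, 30]

The merge sort proceeds by recursively splitting the array and merging sorted halves.
After all merges, the sorted array is [3, 7, 10, 19, 23, 30].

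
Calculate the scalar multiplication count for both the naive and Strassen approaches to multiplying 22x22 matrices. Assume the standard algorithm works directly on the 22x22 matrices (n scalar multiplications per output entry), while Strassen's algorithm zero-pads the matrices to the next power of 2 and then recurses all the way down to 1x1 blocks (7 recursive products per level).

Matrix multiplication for 22x22 matrices:

Strassen's algorithm requires power-of-2 dimensions. Pad 22x22 to 32x32 (next power of 2).

Standard algorithm: 22^3 = 10648 multiplications
Strassen's algorithm: 7^(log2(32)) = 7^5 = 16807 multiplications
Difference: 10648 - 16807 = -6159 (Strassen uses MORE here due to padding overhead — for small or just-over-power-of-2 n, padding can outweigh the per-level savings)

Standard: 10648 multiplications (22^3). Strassen: 16807 multiplications (7^5, after padding to 32x32). Strassen reduces 8 recursive multiplications to 7 at each level.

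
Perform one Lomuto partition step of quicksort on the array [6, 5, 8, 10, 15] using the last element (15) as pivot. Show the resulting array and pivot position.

Lomuto partition with pivot = 15:

Initial array: [6, 5, 8, 10, 15]

arr[0]=6 <= 15: swap with position 0, array becomes [6, 5, 8, 10, 15]
arr[1]=5 <= 15: swap with position 1, array becomes [6, 5, 8, 10, 15]
arr[2]=8 <= 15: swap with position 2, array becomes [6, 5, 8, 10, 15]
arr[3]=10 <= 15: swap with position 3, array becomes [6, 5, 8, 10, 15]

Place pivot at position 4: [6, 5, 8, 10, 15]
Pivot position: 4

After partitioning with pivot 15, the array becomes [6, 5, 8, 10, 15]. The pivot is placed at index 4. All elements to the left of the pivot are <= 15, and all elements to the right are > 15.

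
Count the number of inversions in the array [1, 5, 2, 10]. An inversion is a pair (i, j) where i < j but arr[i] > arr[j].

Finding inversions in [1, 5, 2, 10]:

(1, 2): arr[1]=5 > arr[2]=2

Total inversions: 1

The array has 1 inversion(s): (1,2). Each pair (i,j) satisfies i < j and arr[i] > arr[j].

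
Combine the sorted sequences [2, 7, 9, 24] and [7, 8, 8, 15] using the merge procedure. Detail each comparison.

Merging process:

Compare 2 vs 7: take 2 from left. Merged: [2]
Compare 7 vs 7: take 7 from left. Merged: [2, 7]
Compare 9 vs 7: take 7 from right. Merged: [2, 7, 7]
Compare 9 vs 8: take 8 from right. Merged: [2, 7, 7, 8]
Compare 9 vs 8: take 8 from right. Merged: [2, 7, 7, 8, 8]
Compare 9 vs 15: take 9 from left. Merged: [2, 7, 7, 8, 8, 9]
Compare 24 vs 15: take 15 from right. Merged: [2, 7, 7, 8, 8, 9, 15]
Append remaining from left: [24]. Merged: [2, 7, 7, 8, 8, 9, 15, 24]

Final merged array: [2, 7, 7, 8, 8, 9, 15, 24]
Total comparisons: 7

The merged array is [2, 7, 7, 8, 8, 9, 15, 24], requiring 7 comparisons. The merge step runs in O(n) time where n is the total number of elements.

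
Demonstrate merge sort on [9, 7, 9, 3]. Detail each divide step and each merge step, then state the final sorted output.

Merge sort trace:

Split: [9, 7, 9, 3] -> [9, 7] and [9, 3]
  Split: [9, 7] -> [9] and [7]
  Merge: [9] + [7] -> [7, 9]
  Split: [9, 3] -> [9] and [3]
  Merge: [9] + [3] -> [3, 9]
Merge: [7, 9] + [3, 9] -> [3, 7, 9, 9]

Final sorted array: [3, 7, 9, 9]

The merge sort proceeds by recursively splitting the array and merging sorted halves.
After all merges, the sorted array is [3, 7, 9, 9].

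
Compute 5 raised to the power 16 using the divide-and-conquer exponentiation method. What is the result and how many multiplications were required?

Computing 5^16 by squaring (build up from 5^1; each line after the first costs one multiplication):

5^1 = 5
5^2 = (5^1)^2 = 5^2 = 25
5^4 = (5^2)^2 = 25^2 = 625
5^8 = (5^4)^2 = 625^2 = 390625
5^16 = (5^8)^2 = 390625^2 = 152587890625

Result: 152587890625
Multiplications needed: 4 (4 lines after 5^1)

5^16 = 152587890625. Using exponentiation by squaring, this requires 4 multiplications. The key idea: if the exponent is even, square the half-power; if odd, multiply by the base once.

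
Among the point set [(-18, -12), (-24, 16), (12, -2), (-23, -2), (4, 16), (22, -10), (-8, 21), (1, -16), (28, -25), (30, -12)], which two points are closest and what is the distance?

Computing all pairwise distances among 10 points:

d((-18, -12), (-24, 16)) = 28.6356
d((-18, -12), (12, -2)) = 31.6228
d((-18, -12), (-23, -2)) = 11.1803
d((-18, -12), (4, 16)) = 35.609
d((-18, -12), (22, -10)) = 40.05
d((-18, -12), (-8, 21)) = 34.4819
d((-18, -12), (1, -16)) = 19.4165
d((-18, -12), (28, -25)) = 47.8017
d((-18, -12), (30, -12)) = 48.0
d((-24, 16), (12, -2)) = 40.2492
d((-24, 16), (-23, -2)) = 18.0278
d((-24, 16), (4, 16)) = 28.0
d((-24, 16), (22, -10)) = 52.8394
d((-24, 16), (-8, 21)) = 16.7631
d((-24, 16), (1, -16)) = 40.6079
d((-24, 16), (28, -25)) = 66.2193
d((-24, 16), (30, -12)) = 60.8276
d((12, -2), (-23, -2)) = 35.0
d((12, -2), (4, 16)) = 19.6977
d((12, -2), (22, -10)) = 12.8062
d((12, -2), (-8, 21)) = 30.4795
d((12, -2), (1, -16)) = 17.8045
d((12, -2), (28, -25)) = 28.0179
d((12, -2), (30, -12)) = 20.5913
d((-23, -2), (4, 16)) = 32.45
d((-23, -2), (22, -10)) = 45.7056
d((-23, -2), (-8, 21)) = 27.4591
d((-23, -2), (1, -16)) = 27.7849
d((-23, -2), (28, -25)) = 55.9464
d((-23, -2), (30, -12)) = 53.9351
d((4, 16), (22, -10)) = 31.6228
d((4, 16), (-8, 21)) = 13.0
d((4, 16), (1, -16)) = 32.1403
d((4, 16), (28, -25)) = 47.5079
d((4, 16), (30, -12)) = 38.2099
d((22, -10), (-8, 21)) = 43.1393
d((22, -10), (1, -16)) = 21.8403
d((22, -10), (28, -25)) = 16.1555
d((22, -10), (30, -12)) = 8.2462 <-- minimum
d((-8, 21), (1, -16)) = 38.0789
d((-8, 21), (28, -25)) = 58.4123
d((-8, 21), (30, -12)) = 50.3289
d((1, -16), (28, -25)) = 28.4605
d((1, -16), (30, -12)) = 29.2746
d((28, -25), (30, -12)) = 13.1529

Closest pair: (22, -10) and (30, -12) with distance 8.2462

The closest pair is (22, -10) and (30, -12) with Euclidean distance 8.2462. For 10 points, brute-force pairwise comparison is shown above. For large n, the divide-and-conquer algorithm (sort by x, recurse on halves, check the dividing strip) achieves O(n log n).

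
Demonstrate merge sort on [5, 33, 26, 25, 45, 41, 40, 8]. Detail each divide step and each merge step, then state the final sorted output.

Merge sort trace:

Split: [5, 33, 26, 25, 45, 41, 40, 8] -> [5, 33, 26, 25] and [45, 41, 40, 8]
  Split: [5, 33, 26, 25] -> [5, 33] and [26, 25]
    Split: [5, 33] -> [5] and [33]
    Merge: [5] + [33] -> [5, 33]
    Split: [26, 25] -> [26] and [25]
    Merge: [26] + [25] -> [25, 26]
  Merge: [5, 33] + [25, 26] -> [5, 25, 26, 33]
  Split: [45, 41, 40, 8] -> [45, 41] and [40, 8]
    Split: [45, 41] -> [45] and [41]
    Merge: [45] + [41] -> [41, 45]
    Split: [40, 8] -> [40] and [8]
    Merge: [40] + [8] -> [8, 40]
  Merge: [41, 45] + [8, 40] -> [8, 40, 41, 45]
Merge: [5, 25, 26, 33] + [8, 40, 41, 45] -> [5, 8, 25, 26, 33, 40, 41, 45]

Final sorted array: [5, 8, 25, 26, 33, 40, 41, 45]

The merge sort proceeds by recursively splitting the array and merging sorted halves.
After all merges, the sorted array is [5, 8, 25, 26, 33, 40, 41, 45].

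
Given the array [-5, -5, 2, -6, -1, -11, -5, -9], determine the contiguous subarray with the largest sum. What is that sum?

Using Kadane's algorithm on [-5, -5, 2, -6, -1, -11, -5, -9]:

Scanning through the array:
Position 1 (value -5): max_ending_here = -5, max_so_far = -5
Position 2 (value 2): max_ending_here = 2, max_so_far = 2
Position 3 (value -6): max_ending_here = -4, max_so_far = 2
Position 4 (value -1): max_ending_here = -1, max_so_far = 2
Position 5 (value -11): max_ending_here = -11, max_so_far = 2
Position 6 (value -5): max_ending_here = -5, max_so_far = 2
Position 7 (value -9): max_ending_here = -9, max_so_far = 2

Maximum subarray: [2]
Maximum sum: 2

The maximum subarray is [2] with sum 2. This subarray runs from index 2 to index 2.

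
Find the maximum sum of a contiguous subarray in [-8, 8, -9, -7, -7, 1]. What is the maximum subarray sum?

Using Kadane's algorithm on [-8, 8, -9, -7, -7, 1]:

Scanning through the array:
Position 1 (value 8): max_ending_here = 8, max_so_far = 8
Position 2 (value -9): max_ending_here = -1, max_so_far = 8
Position 3 (value -7): max_ending_here = -7, max_so_far = 8
Position 4 (value -7): max_ending_here = -7, max_so_far = 8
Position 5 (value 1): max_ending_here = 1, max_so_far = 8

Maximum subarray: [8]
Maximum sum: 8

The maximum subarray is [8] with sum 8. This subarray runs from index 1 to index 1.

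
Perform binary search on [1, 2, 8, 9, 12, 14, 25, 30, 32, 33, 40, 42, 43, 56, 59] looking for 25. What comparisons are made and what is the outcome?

Binary search for 25 in [1, 2, 8, 9, 12, 14, 25, 30, 32, 33, 40, 42, 43, 56, 59]:

lo=0, hi=14, mid=7, arr[mid]=30 -> 30 > 25, search left half
lo=0, hi=6, mid=3, arr[mid]=9 -> 9 < 25, search right half
lo=4, hi=6, mid=5, arr[mid]=14 -> 14 < 25, search right half
lo=6, hi=6, mid=6, arr[mid]=25 -> Found target at index 6!

Binary search finds 25 at index 6 after 4 comparisons. The search repeatedly halves the search space by comparing with the middle element.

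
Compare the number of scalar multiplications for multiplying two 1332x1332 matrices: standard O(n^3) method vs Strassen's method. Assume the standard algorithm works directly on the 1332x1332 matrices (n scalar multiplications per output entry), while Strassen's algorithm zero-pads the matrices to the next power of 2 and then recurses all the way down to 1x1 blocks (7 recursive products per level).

Matrix multiplication for 1332x1332 matrices:

Strassen's algorithm requires power-of-2 dimensions. Pad 1332x1332 to 2048x2048 (next power of 2).

Standard algorithm: 1332^3 = 2363266368 multiplications
Strassen's algorithm: 7^(log2(2048)) = 7^11 = 1977326743 multiplications
Savings: 2363266368 - 1977326743 = 385939625 multiplications

Standard: 2363266368 multiplications (1332^3). Strassen: 1977326743 multiplications (7^11, after padding to 2048x2048). Strassen reduces 8 recursive multiplications to 7 at each level.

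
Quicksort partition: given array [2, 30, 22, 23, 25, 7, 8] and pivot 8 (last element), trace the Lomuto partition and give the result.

Lomuto partition with pivot = 8:

Initial array: [2, 30, 22, 23, 25, 7, 8]

arr[0]=2 <= 8: swap with position 0, array becomes [2, 30, 22, 23, 25, 7, 8]
arr[1]=30 > 8: no swap
arr[2]=22 > 8: no swap
arr[3]=23 > 8: no swap
arr[4]=25 > 8: no swap
arr[5]=7 <= 8: swap with position 1, array becomes [2, 7, 22, 23, 25, 30, 8]

Place pivot at position 2: [2, 7, 8, 23, 25, 30, 22]
Pivot position: 2

After partitioning with pivot 8, the array becomes [2, 7, 8, 23, 25, 30, 22]. The pivot is placed at index 2. All elements to the left of the pivot are <= 8, and all elements to the right are > 8.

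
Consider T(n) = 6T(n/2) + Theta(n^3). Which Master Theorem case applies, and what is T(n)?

Master Theorem for T(n) = 6T(n/2) + O(n^3):

a = 6, b = 2, c = 3
log_b(a) = log_2(6) = 2.5850

Case 3: c = 3 > log_2(6) = 2.5850
T(n) = O(n^3) = O(n^3)

For T(n) = 6T(n/2) + O(n^3): log_2(6) = 2.5850. This is Case 3 of the Master Theorem (c > log_b(a), work dominated by root), giving O(n^3).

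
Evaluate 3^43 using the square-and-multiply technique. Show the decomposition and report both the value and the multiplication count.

Computing 3^43 by squaring (build up from 3^1; each line after the first costs one multiplication):

3^1 = 3
3^2 = (3^1)^2 = 3^2 = 9
3^4 = (3^2)^2 = 9^2 = 81
3^5 = 3 * 3^4 = 3 * 81 = 243
3^10 = (3^5)^2 = 243^2 = 59049
3^20 = (3^10)^2 = 59049^2 = 3486784401
3^21 = 3 * 3^20 = 3 * 3486784401 = 10460353203
3^42 = (3^21)^2 = 10460353203^2 = 109418989131512359209
3^43 = 3 * 3^42 = 3 * 109418989131512359209 = 328256967394537077627

Result: 328256967394537077627
Multiplications needed: 8 (8 lines after 3^1)

3^43 = 328256967394537077627. Using exponentiation by squaring, this requires 8 multiplications. The key idea: if the exponent is even, square the half-power; if odd, multiply by the base once.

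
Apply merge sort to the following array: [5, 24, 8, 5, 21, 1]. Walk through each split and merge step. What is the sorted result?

Merge sort trace:

Split: [5, 24, 8, 5, 21, 1] -> [5, 24, 8] and [5, 21, 1]
  Split: [5, 24, 8] -> [5] and [24, 8]
    Split: [24, 8] -> [24] and [8]
    Merge: [24] + [8] -> [8, 24]
  Merge: [5] + [8, 24] -> [5, 8, 24]
  Split: [5, 21, 1] -> [5] and [21, 1]
    Split: [21, 1] -> [21] and [1]
    Merge: [21] + [1] -> [1, 21]
  Merge: [5] + [1, 21] -> [1, 5, 21]
Merge: [5, 8, 24] + [1, 5, 21] -> [1, 5, 5, 8, 21, 24]

Final sorted array: [1, 5, 5, 8, 21, 24]

The merge sort proceeds by recursively splitting the array and merging sorted halves.
After all merges, the sorted array is [1, 5, 5, 8, 21, 24].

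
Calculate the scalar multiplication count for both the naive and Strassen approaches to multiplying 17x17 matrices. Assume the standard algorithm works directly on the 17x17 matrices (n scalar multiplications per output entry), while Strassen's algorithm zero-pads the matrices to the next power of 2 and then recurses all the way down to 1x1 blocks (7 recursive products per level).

Matrix multiplication for 17x17 matrices:

Strassen's algorithm requires power-of-2 dimensions. Pad 17x17 to 32x32 (next power of 2).

Standard algorithm: 17^3 = 4913 multiplications
Strassen's algorithm: 7^(log2(32)) = 7^5 = 16807 multiplications
Difference: 4913 - 16807 = -11894 (Strassen uses MORE here due to padding overhead — for small or just-over-power-of-2 n, padding can outweigh the per-level savings)

Standard: 4913 multiplications (17^3). Strassen: 16807 multiplications (7^5, after padding to 32x32). Strassen reduces 8 recursive multiplications to 7 at each level.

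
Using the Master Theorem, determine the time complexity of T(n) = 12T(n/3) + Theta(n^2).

Master Theorem for T(n) = 12T(n/3) + O(n^2):

a = 12, b = 3, c = 2
log_b(a) = log_3(12) = 2.2619

Case 1: c = 2 < log_3(12) = 2.2619
T(n) = O(n^(log_3 12))

For T(n) = 12T(n/3) + O(n^2): log_3(12) = 2.2619. This is Case 1 of the Master Theorem (c < log_b(a), work dominated by leaves), giving O(n^(log_3 12)).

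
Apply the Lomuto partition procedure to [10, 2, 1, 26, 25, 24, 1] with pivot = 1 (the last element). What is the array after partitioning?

Lomuto partition with pivot = 1:

Initial array: [10, 2, 1, 26, 25, 24, 1]

arr[0]=10 > 1: no swap
arr[1]=2 > 1: no swap
arr[2]=1 <= 1: swap with position 0, array becomes [1, 2, 10, 26, 25, 24, 1]
arr[3]=26 > 1: no swap
arr[4]=25 > 1: no swap
arr[5]=24 > 1: no swap

Place pivot at position 1: [1, 1, 10, 26, 25, 24, 2]
Pivot position: 1

After partitioning with pivot 1, the array becomes [1, 1, 10, 26, 25, 24, 2]. The pivot is placed at index 1. All elements to the left of the pivot are <= 1, and all elements to the right are > 1.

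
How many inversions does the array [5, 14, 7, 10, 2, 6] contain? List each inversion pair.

Finding inversions in [5, 14, 7, 10, 2, 6]:

(0, 4): arr[0]=5 > arr[4]=2
(1, 2): arr[1]=14 > arr[2]=7
(1, 3): arr[1]=14 > arr[3]=10
(1, 4): arr[1]=14 > arr[4]=2
(1, 5): arr[1]=14 > arr[5]=6
(2, 4): arr[2]=7 > arr[4]=2
(2, 5): arr[2]=7 > arr[5]=6
(3, 4): arr[3]=10 > arr[4]=2
(3, 5): arr[3]=10 > arr[5]=6

Total inversions: 9

The array has 9 inversion(s): (0,4), (1,2), (1,3), (1,4), (1,5), (2,4), (2,5), (3,4), (3,5). Each pair (i,j) satisfies i < j and arr[i] > arr[j].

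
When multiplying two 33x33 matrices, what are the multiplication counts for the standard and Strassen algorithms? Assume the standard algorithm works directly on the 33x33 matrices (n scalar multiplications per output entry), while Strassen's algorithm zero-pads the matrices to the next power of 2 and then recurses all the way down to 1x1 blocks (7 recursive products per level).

Matrix multiplication for 33x33 matrices:

Strassen's algorithm requires power-of-2 dimensions. Pad 33x33 to 64x64 (next power of 2).

Standard algorithm: 33^3 = 35937 multiplications
Strassen's algorithm: 7^(log2(64)) = 7^6 = 117649 multiplications
Difference: 35937 - 117649 = -81712 (Strassen uses MORE here due to padding overhead — for small or just-over-power-of-2 n, padding can outweigh the per-level savings)

Standard: 35937 multiplications (33^3). Strassen: 117649 multiplications (7^6, after padding to 64x64). Strassen reduces 8 recursive multiplications to 7 at each level.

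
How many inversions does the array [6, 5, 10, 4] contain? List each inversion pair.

Finding inversions in [6, 5, 10, 4]:

(0, 1): arr[0]=6 > arr[1]=5
(0, 3): arr[0]=6 > arr[3]=4
(1, 3): arr[1]=5 > arr[3]=4
(2, 3): arr[2]=10 > arr[3]=4

Total inversions: 4

The array has 4 inversion(s): (0,1), (0,3), (1,3), (2,3). Each pair (i,j) satisfies i < j and arr[i] > arr[j].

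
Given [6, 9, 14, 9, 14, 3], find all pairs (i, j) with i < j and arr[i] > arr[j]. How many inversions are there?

Finding inversions in [6, 9, 14, 9, 14, 3]:

(0, 5): arr[0]=6 > arr[5]=3
(1, 5): arr[1]=9 > arr[5]=3
(2, 3): arr[2]=14 > arr[3]=9
(2, 5): arr[2]=14 > arr[5]=3
(3, 5): arr[3]=9 > arr[5]=3
(4, 5): arr[4]=14 > arr[5]=3

Total inversions: 6

The array has 6 inversion(s): (0,5), (1,5), (2,3), (2,5), (3,5), (4,5). Each pair (i,j) satisfies i < j and arr[i] > arr[j].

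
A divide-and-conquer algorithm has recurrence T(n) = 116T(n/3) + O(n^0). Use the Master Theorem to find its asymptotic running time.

Master Theorem for T(n) = 116T(n/3) + O(n^0):

a = 116, b = 3, c = 0
log_b(a) = log_3(116) = 4.3269

Case 1: c = 0 < log_3(116) = 4.3269
T(n) = O(n^(log_3 116))

For T(n) = 116T(n/3) + O(n^0): log_3(116) = 4.3269. This is Case 1 of the Master Theorem (c < log_b(a), work dominated by leaves), giving O(n^(log_3 116)).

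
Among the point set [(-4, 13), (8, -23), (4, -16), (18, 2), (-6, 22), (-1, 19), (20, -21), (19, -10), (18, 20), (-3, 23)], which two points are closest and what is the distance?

Computing all pairwise distances among 10 points:

d((-4, 13), (8, -23)) = 37.9473
d((-4, 13), (4, -16)) = 30.0832
d((-4, 13), (18, 2)) = 24.5967
d((-4, 13), (-6, 22)) = 9.2195
d((-4, 13), (-1, 19)) = 6.7082
d((-4, 13), (20, -21)) = 41.6173
d((-4, 13), (19, -10)) = 32.5269
d((-4, 13), (18, 20)) = 23.0868
d((-4, 13), (-3, 23)) = 10.0499
d((8, -23), (4, -16)) = 8.0623
d((8, -23), (18, 2)) = 26.9258
d((8, -23), (-6, 22)) = 47.1275
d((8, -23), (-1, 19)) = 42.9535
d((8, -23), (20, -21)) = 12.1655
d((8, -23), (19, -10)) = 17.0294
d((8, -23), (18, 20)) = 44.1475
d((8, -23), (-3, 23)) = 47.2969
d((4, -16), (18, 2)) = 22.8035
d((4, -16), (-6, 22)) = 39.2938
d((4, -16), (-1, 19)) = 35.3553
d((4, -16), (20, -21)) = 16.7631
d((4, -16), (19, -10)) = 16.1555
d((4, -16), (18, 20)) = 38.6264
d((4, -16), (-3, 23)) = 39.6232
d((18, 2), (-6, 22)) = 31.241
d((18, 2), (-1, 19)) = 25.4951
d((18, 2), (20, -21)) = 23.0868
d((18, 2), (19, -10)) = 12.0416
d((18, 2), (18, 20)) = 18.0
d((18, 2), (-3, 23)) = 29.6985
d((-6, 22), (-1, 19)) = 5.831
d((-6, 22), (20, -21)) = 50.2494
d((-6, 22), (19, -10)) = 40.6079
d((-6, 22), (18, 20)) = 24.0832
d((-6, 22), (-3, 23)) = 3.1623 <-- minimum
d((-1, 19), (20, -21)) = 45.1774
d((-1, 19), (19, -10)) = 35.2278
d((-1, 19), (18, 20)) = 19.0263
d((-1, 19), (-3, 23)) = 4.4721
d((20, -21), (19, -10)) = 11.0454
d((20, -21), (18, 20)) = 41.0488
d((20, -21), (-3, 23)) = 49.6488
d((19, -10), (18, 20)) = 30.0167
d((19, -10), (-3, 23)) = 39.6611
d((18, 20), (-3, 23)) = 21.2132

Closest pair: (-6, 22) and (-3, 23) with distance 3.1623

The closest pair is (-6, 22) and (-3, 23) with Euclidean distance 3.1623. For 10 points, brute-force pairwise comparison is shown above. For large n, the divide-and-conquer algorithm (sort by x, recurse on halves, check the dividing strip) achieves O(n log n).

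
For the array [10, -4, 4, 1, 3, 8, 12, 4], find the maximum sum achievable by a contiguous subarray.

Using Kadane's algorithm on [10, -4, 4, 1, 3, 8, 12, 4]:

Scanning through the array:
Position 1 (value -4): max_ending_here = 6, max_so_far = 10
Position 2 (value 4): max_ending_here = 10, max_so_far = 10
Position 3 (value 1): max_ending_here = 11, max_so_far = 11
Position 4 (value 3): max_ending_here = 14, max_so_far = 14
Position 5 (value 8): max_ending_here = 22, max_so_far = 22
Position 6 (value 12): max_ending_here = 34, max_so_far = 34
Position 7 (value 4): max_ending_here = 38, max_so_far = 38

Maximum subarray: [10, -4, 4, 1, 3, 8, 12, 4]
Maximum sum: 38

The maximum subarray is [10, -4, 4, 1, 3, 8, 12, 4] with sum 38. This subarray runs from index 0 to index 7.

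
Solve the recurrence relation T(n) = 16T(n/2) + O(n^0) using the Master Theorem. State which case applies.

Master Theorem for T(n) = 16T(n/2) + O(n^0):

a = 16, b = 2, c = 0
log_b(a) = log_2(16) = 4.0000

Case 1: c = 0 < log_2(16) = 4.0000
T(n) = O(n^(log_2 16)) = O(n^4)

For T(n) = 16T(n/2) + O(n^0): log_2(16) = 4.0000. This is Case 1 of the Master Theorem (c < log_b(a), work dominated by leaves), giving O(n^4).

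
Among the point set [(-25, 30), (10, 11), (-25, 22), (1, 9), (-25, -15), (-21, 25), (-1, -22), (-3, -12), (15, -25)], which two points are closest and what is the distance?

Computing all pairwise distances among 9 points:

d((-25, 30), (10, 11)) = 39.8246
d((-25, 30), (-25, 22)) = 8.0
d((-25, 30), (1, 9)) = 33.4215
d((-25, 30), (-25, -15)) = 45.0
d((-25, 30), (-21, 25)) = 6.4031
d((-25, 30), (-1, -22)) = 57.2713
d((-25, 30), (-3, -12)) = 47.4131
d((-25, 30), (15, -25)) = 68.0074
d((10, 11), (-25, 22)) = 36.6879
d((10, 11), (1, 9)) = 9.2195
d((10, 11), (-25, -15)) = 43.6005
d((10, 11), (-21, 25)) = 34.0147
d((10, 11), (-1, -22)) = 34.7851
d((10, 11), (-3, -12)) = 26.4197
d((10, 11), (15, -25)) = 36.3456
d((-25, 22), (1, 9)) = 29.0689
d((-25, 22), (-25, -15)) = 37.0
d((-25, 22), (-21, 25)) = 5.0 <-- minimum
d((-25, 22), (-1, -22)) = 50.1199
d((-25, 22), (-3, -12)) = 40.4969
d((-25, 22), (15, -25)) = 61.7171
d((1, 9), (-25, -15)) = 35.3836
d((1, 9), (-21, 25)) = 27.2029
d((1, 9), (-1, -22)) = 31.0644
d((1, 9), (-3, -12)) = 21.3776
d((1, 9), (15, -25)) = 36.7696
d((-25, -15), (-21, 25)) = 40.1995
d((-25, -15), (-1, -22)) = 25.0
d((-25, -15), (-3, -12)) = 22.2036
d((-25, -15), (15, -25)) = 41.2311
d((-21, 25), (-1, -22)) = 51.0784
d((-21, 25), (-3, -12)) = 41.1461
d((-21, 25), (15, -25)) = 61.6117
d((-1, -22), (-3, -12)) = 10.198
d((-1, -22), (15, -25)) = 16.2788
d((-3, -12), (15, -25)) = 22.2036

Closest pair: (-25, 22) and (-21, 25) with distance 5.0

The closest pair is (-25, 22) and (-21, 25) with Euclidean distance 5.0. For 9 points, brute-force pairwise comparison is shown above. For large n, the divide-and-conquer algorithm (sort by x, recurse on halves, check the dividing strip) achieves O(n log n).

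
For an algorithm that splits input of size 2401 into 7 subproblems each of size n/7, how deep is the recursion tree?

For divide and conquer with division factor 7:

Problem sizes at each level:
Level 0: 2401
Level 1: 343
Level 2: 49
Level 3: 7
Level 4: 1

The root is level 0 and the size-1 base case is level 4 (the tree spans levels 0 through 4, i.e. 5 levels counting the root), so the depth is the number of divisions: log_7(2401) = 4

The recursion tree depth is log_7(2401) = 4. At each level, the problem size is divided by 7, so it takes 4 divisions to reduce to a base case of size 1. The algorithm makes 7 recursive calls at each level.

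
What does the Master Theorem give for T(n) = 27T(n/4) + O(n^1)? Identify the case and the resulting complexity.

Master Theorem for T(n) = 27T(n/4) + O(n^1):

a = 27, b = 4, c = 1
log_b(a) = log_4(27) = 2.3774

Case 1: c = 1 < log_4(27) = 2.3774
T(n) = O(n^(log_4 27))

For T(n) = 27T(n/4) + O(n^1): log_4(27) = 2.3774. This is Case 1 of the Master Theorem (c < log_b(a), work dominated by leaves), giving O(n^(log_4 27)).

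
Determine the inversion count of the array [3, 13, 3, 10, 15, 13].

Finding inversions in [3, 13, 3, 10, 15, 13]:

(1, 2): arr[1]=13 > arr[2]=3
(1, 3): arr[1]=13 > arr[3]=10
(4, 5): arr[4]=15 > arr[5]=13

Total inversions: 3

The array has 3 inversion(s): (1,2), (1,3), (4,5). Each pair (i,j) satisfies i < j and arr[i] > arr[j].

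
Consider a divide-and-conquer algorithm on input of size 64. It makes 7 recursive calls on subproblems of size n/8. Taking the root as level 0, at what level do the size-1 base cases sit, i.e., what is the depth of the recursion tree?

For divide and conquer with division factor 8:

Problem sizes at each level:
Level 0: 64
Level 1: 8
Level 2: 1

The root is level 0 and the size-1 base case is level 2 (the tree spans levels 0 through 2, i.e. 3 levels counting the root), so the depth is the number of divisions: log_8(64) = 2

The recursion tree depth is log_8(64) = 2. At each level, the problem size is divided by 8, so it takes 2 divisions to reduce to a base case of size 1. The algorithm makes 7 recursive calls at each level.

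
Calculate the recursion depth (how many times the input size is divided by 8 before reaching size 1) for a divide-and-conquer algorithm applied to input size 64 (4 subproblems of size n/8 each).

For divide and conquer with division factor 8:

Problem sizes at each level:
Level 0: 64
Level 1: 8
Level 2: 1

The root is level 0 and the size-1 base case is level 2 (the tree spans levels 0 through 2, i.e. 3 levels counting the root), so the depth is the number of divisions: log_8(64) = 2

The recursion tree depth is log_8(64) = 2. At each level, the problem size is divided by 8, so it takes 2 divisions to reduce to a base case of size 1. The algorithm makes 4 recursive calls at each level.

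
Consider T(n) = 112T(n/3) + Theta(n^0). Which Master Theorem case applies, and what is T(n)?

Master Theorem for T(n) = 112T(n/3) + O(n^0):

a = 112, b = 3, c = 0
log_b(a) = log_3(112) = 4.2950

Case 1: c = 0 < log_3(112) = 4.2950
T(n) = O(n^(log_3 112))

For T(n) = 112T(n/3) + O(n^0): log_3(112) = 4.2950. This is Case 1 of the Master Theorem (c < log_b(a), work dominated by leaves), giving O(n^(log_3 112)).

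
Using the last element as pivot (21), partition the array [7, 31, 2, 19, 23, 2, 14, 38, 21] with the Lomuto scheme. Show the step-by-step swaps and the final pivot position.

Lomuto partition with pivot = 21:

Initial array: [7, 31, 2, 19, 23, 2, 14, 38, 21]

arr[0]=7 <= 21: swap with position 0, array becomes [7, 31, 2, 19, 23, 2, 14, 38, 21]
arr[1]=31 > 21: no swap
arr[2]=2 <= 21: swap with position 1, array becomes [7, 2, 31, 19, 23, 2, 14, 38, 21]
arr[3]=19 <= 21: swap with position 2, array becomes [7, 2, 19, 31, 23, 2, 14, 38, 21]
arr[4]=23 > 21: no swap
arr[5]=2 <= 21: swap with position 3, array becomes [7, 2, 19, 2, 23, 31, 14, 38, 21]
arr[6]=14 <= 21: swap with position 4, array becomes [7, 2, 19, 2, 14, 31, 23, 38, 21]
arr[7]=38 > 21: no swap

Place pivot at position 5: [7, 2, 19, 2, 14, 21, 23, 38, 31]
Pivot position: 5

After partitioning with pivot 21, the array becomes [7, 2, 19, 2, 14, 21, 23, 38, 31]. The pivot is placed at index 5. All elements to the left of the pivot are <= 21, and all elements to the right are > 21.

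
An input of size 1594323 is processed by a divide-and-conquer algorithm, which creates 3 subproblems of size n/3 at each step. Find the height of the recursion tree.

For divide and conquer with division factor 3:

Problem sizes at each level:
Level 0: 1594323
Level 1: 531441
Level 2: 177147
Level 3: 59049
Level 4: 19683
Level 5: 6561
Level 6: 2187
Level 7: 729
Level 8: 243
Level 9: 81
Level 10: 27
Level 11: 9
Level 12: 3
Level 13: 1

The root is level 0 and the size-1 base case is level 13 (the tree spans levels 0 through 13, i.e. 14 levels counting the root), so the depth is the number of divisions: log_3(1594323) = 13

The recursion tree depth is log_3(1594323) = 13. At each level, the problem size is divided by 3, so it takes 13 divisions to reduce to a base case of size 1. The algorithm makes 3 recursive calls at each level.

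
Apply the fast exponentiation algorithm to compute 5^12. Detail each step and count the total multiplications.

Computing 5^12 by squaring (build up from 5^1; each line after the first costs one multiplication):

5^1 = 5
5^2 = (5^1)^2 = 5^2 = 25
5^3 = 5 * 5^2 = 5 * 25 = 125
5^6 = (5^3)^2 = 125^2 = 15625
5^12 = (5^6)^2 = 15625^2 = 244140625

Result: 244140625
Multiplications needed: 4 (4 lines after 5^1)

5^12 = 244140625. Using exponentiation by squaring, this requires 4 multiplications. The key idea: if the exponent is even, square the half-power; if odd, multiply by the base once.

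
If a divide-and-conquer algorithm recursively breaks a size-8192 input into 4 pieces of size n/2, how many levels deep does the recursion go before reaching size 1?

For divide and conquer with division factor 2:

Problem sizes at each level:
Level 0: 8192
Level 1: 4096
Level 2: 2048
Level 3: 1024
Level 4: 512
Level 5: 256
Level 6: 128
Level 7: 64
Level 8: 32
Level 9: 16
Level 10: 8
Level 11: 4
Level 12: 2
Level 13: 1

The root is level 0 and the size-1 base case is level 13 (the tree spans levels 0 through 13, i.e. 14 levels counting the root), so the depth is the number of divisions: log_2(8192) = 13

The recursion tree depth is log_2(8192) = 13. At each level, the problem size is divided by 2, so it takes 13 divisions to reduce to a base case of size 1. The algorithm makes 4 recursive calls at each level.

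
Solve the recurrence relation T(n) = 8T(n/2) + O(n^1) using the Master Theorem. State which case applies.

Master Theorem for T(n) = 8T(n/2) + O(n^1):

a = 8, b = 2, c = 1
log_b(a) = log_2(8) = 3.0000

Case 1: c = 1 < log_2(8) = 3.0000
T(n) = O(n^(log_2 8)) = O(n^3)

For T(n) = 8T(n/2) + O(n^1): log_2(8) = 3.0000. This is Case 1 of the Master Theorem (c < log_b(a), work dominated by leaves), giving O(n^3).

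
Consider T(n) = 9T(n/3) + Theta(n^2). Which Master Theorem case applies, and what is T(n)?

Master Theorem for T(n) = 9T(n/3) + O(n^2):

a = 9, b = 3, c = 2
log_b(a) = log_3(9) = 2.0000

Case 2: c = 2 = log_3(9) = 2.0000
T(n) = O(n^2 log n) = O(n^2 log n)

For T(n) = 9T(n/3) + O(n^2): log_3(9) = 2.0000. This is Case 2 of the Master Theorem (c = log_b(a), equal work at all levels), giving O(n^2 log n).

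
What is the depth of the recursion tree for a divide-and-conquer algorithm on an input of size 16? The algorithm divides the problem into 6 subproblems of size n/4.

For divide and conquer with division factor 4:

Problem sizes at each level:
Level 0: 16
Level 1: 4
Level 2: 1

The root is level 0 and the size-1 base case is level 2 (the tree spans levels 0 through 2, i.e. 3 levels counting the root), so the depth is the number of divisions: log_4(16) = 2

The recursion tree depth is log_4(16) = 2. At each level, the problem size is divided by 4, so it takes 2 divisions to reduce to a base case of size 1. The algorithm makes 6 recursive calls at each level.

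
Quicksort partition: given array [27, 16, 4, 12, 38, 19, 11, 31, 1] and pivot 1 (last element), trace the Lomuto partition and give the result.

Lomuto partition with pivot = 1:

Initial array: [27, 16, 4, 12, 38, 19, 11, 31, 1]

arr[0]=27 > 1: no swap
arr[1]=16 > 1: no swap
arr[2]=4 > 1: no swap
arr[3]=12 > 1: no swap
arr[4]=38 > 1: no swap
arr[5]=19 > 1: no swap
arr[6]=11 > 1: no swap
arr[7]=31 > 1: no swap

Place pivot at position 0: [1, 16, 4, 12, 38, 19, 11, 31, 27]
Pivot position: 0

After partitioning with pivot 1, the array becomes [1, 16, 4, 12, 38, 19, 11, 31, 27]. The pivot is placed at index 0. All elements to the left of the pivot are <= 1, and all elements to the right are > 1.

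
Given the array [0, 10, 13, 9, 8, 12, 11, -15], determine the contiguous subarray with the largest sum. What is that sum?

Using Kadane's algorithm on [0, 10, 13, 9, 8, 12, 11, -15]:

Scanning through the array:
Position 1 (value 10): max_ending_here = 10, max_so_far = 10
Position 2 (value 13): max_ending_here = 23, max_so_far = 23
Position 3 (value 9): max_ending_here = 32, max_so_far = 32
Position 4 (value 8): max_ending_here = 40, max_so_far = 40
Position 5 (value 12): max_ending_here = 52, max_so_far = 52
Position 6 (value 11): max_ending_here = 63, max_so_far = 63
Position 7 (value -15): max_ending_here = 48, max_so_far = 63

Maximum subarray: [0, 10, 13, 9, 8, 12, 11]
Maximum sum: 63

The maximum subarray is [0, 10, 13, 9, 8, 12, 11] with sum 63. This subarray runs from index 0 to index 6.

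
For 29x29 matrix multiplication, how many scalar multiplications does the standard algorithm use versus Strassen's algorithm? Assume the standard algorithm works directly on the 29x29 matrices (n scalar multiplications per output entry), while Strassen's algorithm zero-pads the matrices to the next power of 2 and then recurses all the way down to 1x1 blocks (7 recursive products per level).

Matrix multiplication for 29x29 matrices:

Strassen's algorithm requires power-of-2 dimensions. Pad 29x29 to 32x32 (next power of 2).

Standard algorithm: 29^3 = 24389 multiplications
Strassen's algorithm: 7^(log2(32)) = 7^5 = 16807 multiplications
Savings: 24389 - 16807 = 7582 multiplications

Standard: 24389 multiplications (29^3). Strassen: 16807 multiplications (7^5, after padding to 32x32). Strassen reduces 8 recursive multiplications to 7 at each level.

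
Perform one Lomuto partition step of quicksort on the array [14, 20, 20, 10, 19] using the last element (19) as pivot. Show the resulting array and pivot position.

Lomuto partition with pivot = 19:

Initial array: [14, 20, 20, 10, 19]

arr[0]=14 <= 19: swap with position 0, array becomes [14, 20, 20, 10, 19]
arr[1]=20 > 19: no swap
arr[2]=20 > 19: no swap
arr[3]=10 <= 19: swap with position 1, array becomes [14, 10, 20, 20, 19]

Place pivot at position 2: [14, 10, 19, 20, 20]
Pivot position: 2

After partitioning with pivot 19, the array becomes [14, 10, 19, 20, 20]. The pivot is placed at index 2. All elements to the left of the pivot are <= 19, and all elements to the right are > 19.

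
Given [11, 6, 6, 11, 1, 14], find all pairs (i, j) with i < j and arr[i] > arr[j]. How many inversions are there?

Finding inversions in [11, 6, 6, 11, 1, 14]:

(0, 1): arr[0]=11 > arr[1]=6
(0, 2): arr[0]=11 > arr[2]=6
(0, 4): arr[0]=11 > arr[4]=1
(1, 4): arr[1]=6 > arr[4]=1
(2, 4): arr[2]=6 > arr[4]=1
(3, 4): arr[3]=11 > arr[4]=1

Total inversions: 6

The array has 6 inversion(s): (0,1), (0,2), (0,4), (1,4), (2,4), (3,4). Each pair (i,j) satisfies i < j and arr[i] > arr[j].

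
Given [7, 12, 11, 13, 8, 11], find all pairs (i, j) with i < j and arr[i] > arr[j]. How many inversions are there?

Finding inversions in [7, 12, 11, 13, 8, 11]:

(1, 2): arr[1]=12 > arr[2]=11
(1, 4): arr[1]=12 > arr[4]=8
(1, 5): arr[1]=12 > arr[5]=11
(2, 4): arr[2]=11 > arr[4]=8
(3, 4): arr[3]=13 > arr[4]=8
(3, 5): arr[3]=13 > arr[5]=11

Total inversions: 6

The array has 6 inversion(s): (1,2), (1,4), (1,5), (2,4), (3,4), (3,5). Each pair (i,j) satisfies i < j and arr[i] > arr[j].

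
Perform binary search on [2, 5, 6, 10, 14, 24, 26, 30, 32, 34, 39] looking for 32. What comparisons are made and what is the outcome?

Binary search for 32 in [2, 5, 6, 10, 14, 24, 26, 30, 32, 34, 39]:

lo=0, hi=10, mid=5, arr[mid]=24 -> 24 < 32, search right half
lo=6, hi=10, mid=8, arr[mid]=32 -> Found target at index 8!

Binary search finds 32 at index 8 after 2 comparisons. The search repeatedly halves the search space by comparing with the middle element.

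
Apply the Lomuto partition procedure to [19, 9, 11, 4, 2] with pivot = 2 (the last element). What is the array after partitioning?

Lomuto partition with pivot = 2:

Initial array: [19, 9, 11, 4, 2]

arr[0]=19 > 2: no swap
arr[1]=9 > 2: no swap
arr[2]=11 > 2: no swap
arr[3]=4 > 2: no swap

Place pivot at position 0: [2, 9, 11, 4, 19]
Pivot position: 0

After partitioning with pivot 2, the array becomes [2, 9, 11, 4, 19]. The pivot is placed at index 0. All elements to the left of the pivot are <= 2, and all elements to the right are > 2.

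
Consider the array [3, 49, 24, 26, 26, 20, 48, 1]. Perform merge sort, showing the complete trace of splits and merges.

Merge sort trace:

Split: [3, 49, 24, 26, 26, 20, 48, 1] -> [3, 49, 24, 26] and [26, 20, 48, 1]
  Split: [3, 49, 24, 26] -> [3, 49] and [24, 26]
    Split: [3, 49] -> [3] and [49]
    Merge: [3] + [49] -> [3, 49]
    Split: [24, 26] -> [24] and [26]
    Merge: [24] + [26] -> [24, 26]
  Merge: [3, 49] + [24, 26] -> [3, 24, 26, 49]
  Split: [26, 20, 48, 1] -> [26, 20] and [48, 1]
    Split: [26, 20] -> [26] and [20]
    Merge: [26] + [20] -> [20, 26]
    Split: [48, 1] -> [48] and [1]
    Merge: [48] + [1] -> [1, 48]
  Merge: [20, 26] + [1, 48] -> [1, 20, 26, 48]
Merge: [3, 24, 26, 49] + [1, 20, 26, 48] -> [1, 3, 20, 24, 26, 26, 48, 49]

Final sorted array: [1, 3, 20, 24, 26, 26, 48, 49]

The merge sort proceeds by recursively splitting the array and merging sorted halves.
After all merges, the sorted array is [1, 3, 20, 24, 26, 26, 48, 49].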